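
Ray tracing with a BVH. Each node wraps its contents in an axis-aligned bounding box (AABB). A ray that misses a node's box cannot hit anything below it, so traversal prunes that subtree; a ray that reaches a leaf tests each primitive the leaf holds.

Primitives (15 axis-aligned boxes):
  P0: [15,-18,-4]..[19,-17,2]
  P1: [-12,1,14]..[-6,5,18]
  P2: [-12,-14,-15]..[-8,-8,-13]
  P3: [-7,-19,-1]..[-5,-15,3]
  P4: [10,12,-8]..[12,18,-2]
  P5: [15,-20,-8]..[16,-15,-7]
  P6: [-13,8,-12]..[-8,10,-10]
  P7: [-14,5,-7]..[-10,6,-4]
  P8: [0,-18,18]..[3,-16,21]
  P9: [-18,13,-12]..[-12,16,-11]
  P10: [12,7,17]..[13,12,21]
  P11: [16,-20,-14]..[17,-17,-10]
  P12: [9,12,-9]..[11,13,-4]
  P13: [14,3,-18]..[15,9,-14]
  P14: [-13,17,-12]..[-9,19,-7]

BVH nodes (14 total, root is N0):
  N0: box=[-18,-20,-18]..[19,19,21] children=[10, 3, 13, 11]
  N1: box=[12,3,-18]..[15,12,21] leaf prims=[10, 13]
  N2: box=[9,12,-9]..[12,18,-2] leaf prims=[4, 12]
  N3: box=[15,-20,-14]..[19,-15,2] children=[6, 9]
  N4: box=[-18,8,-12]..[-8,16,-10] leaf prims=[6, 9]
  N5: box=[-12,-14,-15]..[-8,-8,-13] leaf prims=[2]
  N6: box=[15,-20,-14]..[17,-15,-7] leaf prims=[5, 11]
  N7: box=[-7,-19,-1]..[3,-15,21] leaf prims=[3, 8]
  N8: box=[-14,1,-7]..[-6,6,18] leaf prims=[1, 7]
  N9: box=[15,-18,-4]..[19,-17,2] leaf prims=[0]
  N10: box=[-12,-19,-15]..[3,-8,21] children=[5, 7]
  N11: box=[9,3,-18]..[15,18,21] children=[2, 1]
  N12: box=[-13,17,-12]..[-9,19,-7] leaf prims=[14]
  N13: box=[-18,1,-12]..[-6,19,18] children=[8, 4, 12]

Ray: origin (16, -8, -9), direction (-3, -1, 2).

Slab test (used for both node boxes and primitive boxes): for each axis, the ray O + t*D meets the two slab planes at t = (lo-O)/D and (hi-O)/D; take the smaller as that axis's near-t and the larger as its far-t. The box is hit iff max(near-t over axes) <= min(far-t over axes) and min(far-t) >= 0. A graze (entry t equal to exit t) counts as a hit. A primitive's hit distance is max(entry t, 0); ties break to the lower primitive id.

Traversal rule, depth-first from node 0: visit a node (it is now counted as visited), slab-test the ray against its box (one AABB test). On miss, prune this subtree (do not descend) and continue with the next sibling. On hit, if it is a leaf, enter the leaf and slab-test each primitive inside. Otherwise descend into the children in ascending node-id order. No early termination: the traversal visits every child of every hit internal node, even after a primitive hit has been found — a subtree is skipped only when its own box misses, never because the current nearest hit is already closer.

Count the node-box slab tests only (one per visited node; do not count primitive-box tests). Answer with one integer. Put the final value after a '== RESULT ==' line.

Traverse from the root:
N0 x:[-1,34/3] y:[-27,12] z:[-9/2,15] -> hit [-1,34/3], descend [3, 10, 11, 13]
  N3 x:[-1,1/3] y:[7,12] z:[-5/2,11/2] -> miss, prune
  N10 x:[13/3,28/3] y:[0,11] z:[-3,15] -> hit [13/3,28/3], descend [5, 7]
    N5 x:[8,28/3] y:[0,6] z:[-3,-2] -> miss, prune
    N7 x:[13/3,23/3] y:[7,11] z:[4,15] -> hit [7,23/3] leaf, test {P3(miss), P8(miss)}
  N11 x:[1/3,7/3] y:[-26,-11] z:[-9/2,15] -> miss, prune
  N13 x:[22/3,34/3] y:[-27,-9] z:[-3/2,27/2] -> miss, prune

order=[0, 3, 10, 5, 7, 11, 13]  |boxes|=7  |leaves|=1  hit=miss

== RESULT ==
7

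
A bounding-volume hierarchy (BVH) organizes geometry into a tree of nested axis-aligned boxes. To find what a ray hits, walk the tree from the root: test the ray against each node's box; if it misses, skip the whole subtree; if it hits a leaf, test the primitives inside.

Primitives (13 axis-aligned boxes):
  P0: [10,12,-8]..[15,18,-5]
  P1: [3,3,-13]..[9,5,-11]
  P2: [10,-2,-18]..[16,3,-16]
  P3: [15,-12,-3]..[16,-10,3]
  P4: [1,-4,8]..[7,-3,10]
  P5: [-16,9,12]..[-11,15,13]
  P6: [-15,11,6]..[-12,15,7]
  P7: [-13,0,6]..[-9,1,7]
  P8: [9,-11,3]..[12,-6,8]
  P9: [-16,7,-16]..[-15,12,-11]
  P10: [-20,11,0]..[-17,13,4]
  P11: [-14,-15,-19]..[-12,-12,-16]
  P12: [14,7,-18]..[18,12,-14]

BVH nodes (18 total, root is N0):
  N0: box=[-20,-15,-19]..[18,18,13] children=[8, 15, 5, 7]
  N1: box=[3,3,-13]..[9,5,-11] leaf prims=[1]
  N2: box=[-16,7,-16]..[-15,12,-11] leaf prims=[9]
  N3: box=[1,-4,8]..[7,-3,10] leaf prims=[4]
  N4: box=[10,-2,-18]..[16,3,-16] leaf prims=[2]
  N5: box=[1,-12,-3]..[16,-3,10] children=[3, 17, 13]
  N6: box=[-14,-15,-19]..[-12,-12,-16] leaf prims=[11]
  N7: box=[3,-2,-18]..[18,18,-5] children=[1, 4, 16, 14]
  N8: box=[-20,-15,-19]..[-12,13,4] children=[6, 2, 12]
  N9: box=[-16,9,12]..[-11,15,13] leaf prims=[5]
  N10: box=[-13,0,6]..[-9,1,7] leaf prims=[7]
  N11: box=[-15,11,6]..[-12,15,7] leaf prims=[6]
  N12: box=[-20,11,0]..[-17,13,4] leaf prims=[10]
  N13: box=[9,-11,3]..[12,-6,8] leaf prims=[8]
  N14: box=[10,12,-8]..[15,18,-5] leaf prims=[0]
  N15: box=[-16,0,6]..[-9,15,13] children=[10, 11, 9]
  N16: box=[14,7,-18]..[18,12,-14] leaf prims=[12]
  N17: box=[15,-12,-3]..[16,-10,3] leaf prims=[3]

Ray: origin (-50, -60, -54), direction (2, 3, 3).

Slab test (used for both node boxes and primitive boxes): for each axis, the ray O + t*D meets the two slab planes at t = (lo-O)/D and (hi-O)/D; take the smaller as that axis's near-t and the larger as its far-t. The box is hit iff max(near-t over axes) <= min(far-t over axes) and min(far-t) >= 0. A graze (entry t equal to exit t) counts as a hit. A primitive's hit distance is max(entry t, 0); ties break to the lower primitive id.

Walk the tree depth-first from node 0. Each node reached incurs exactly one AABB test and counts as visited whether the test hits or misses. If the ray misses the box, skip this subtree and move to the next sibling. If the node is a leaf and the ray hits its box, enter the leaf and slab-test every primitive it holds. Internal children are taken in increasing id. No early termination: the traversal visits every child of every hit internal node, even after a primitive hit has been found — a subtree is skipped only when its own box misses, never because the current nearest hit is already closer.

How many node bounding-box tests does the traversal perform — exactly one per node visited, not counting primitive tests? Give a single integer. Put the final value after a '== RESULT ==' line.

Walk:
N0 x:[15,34] y:[15,26] z:[35/3,67/3] -> hit [15,67/3], descend [5, 7, 8, 15]
  N5 x:[51/2,33] y:[16,19] z:[17,64/3] -> miss, prune
  N7 x:[53/2,34] y:[58/3,26] z:[12,49/3] -> miss, prune
  N8 x:[15,19] y:[15,73/3] z:[35/3,58/3] -> hit [15,19], descend [2, 6, 12]
    N2 x:[17,35/2] y:[67/3,24] z:[38/3,43/3] -> miss, prune
    N6 x:[18,19] y:[15,16] z:[35/3,38/3] -> miss, prune
    N12 x:[15,33/2] y:[71/3,73/3] z:[18,58/3] -> miss, prune
  N15 x:[17,41/2] y:[20,25] z:[20,67/3] -> hit [20,41/2], descend [9, 10, 11]
    N9 x:[17,39/2] y:[23,25] z:[22,67/3] -> miss, prune
    N10 x:[37/2,41/2] y:[20,61/3] z:[20,61/3] -> hit [20,61/3] leaf, test {P7@t=20}
    N11 x:[35/2,19] y:[71/3,25] z:[20,61/3] -> miss, prune

order=[0, 5, 7, 8, 2, 6, 12, 15, 9, 10, 11]  |boxes|=11  |leaves|=1  hit=P7

== RESULT ==
11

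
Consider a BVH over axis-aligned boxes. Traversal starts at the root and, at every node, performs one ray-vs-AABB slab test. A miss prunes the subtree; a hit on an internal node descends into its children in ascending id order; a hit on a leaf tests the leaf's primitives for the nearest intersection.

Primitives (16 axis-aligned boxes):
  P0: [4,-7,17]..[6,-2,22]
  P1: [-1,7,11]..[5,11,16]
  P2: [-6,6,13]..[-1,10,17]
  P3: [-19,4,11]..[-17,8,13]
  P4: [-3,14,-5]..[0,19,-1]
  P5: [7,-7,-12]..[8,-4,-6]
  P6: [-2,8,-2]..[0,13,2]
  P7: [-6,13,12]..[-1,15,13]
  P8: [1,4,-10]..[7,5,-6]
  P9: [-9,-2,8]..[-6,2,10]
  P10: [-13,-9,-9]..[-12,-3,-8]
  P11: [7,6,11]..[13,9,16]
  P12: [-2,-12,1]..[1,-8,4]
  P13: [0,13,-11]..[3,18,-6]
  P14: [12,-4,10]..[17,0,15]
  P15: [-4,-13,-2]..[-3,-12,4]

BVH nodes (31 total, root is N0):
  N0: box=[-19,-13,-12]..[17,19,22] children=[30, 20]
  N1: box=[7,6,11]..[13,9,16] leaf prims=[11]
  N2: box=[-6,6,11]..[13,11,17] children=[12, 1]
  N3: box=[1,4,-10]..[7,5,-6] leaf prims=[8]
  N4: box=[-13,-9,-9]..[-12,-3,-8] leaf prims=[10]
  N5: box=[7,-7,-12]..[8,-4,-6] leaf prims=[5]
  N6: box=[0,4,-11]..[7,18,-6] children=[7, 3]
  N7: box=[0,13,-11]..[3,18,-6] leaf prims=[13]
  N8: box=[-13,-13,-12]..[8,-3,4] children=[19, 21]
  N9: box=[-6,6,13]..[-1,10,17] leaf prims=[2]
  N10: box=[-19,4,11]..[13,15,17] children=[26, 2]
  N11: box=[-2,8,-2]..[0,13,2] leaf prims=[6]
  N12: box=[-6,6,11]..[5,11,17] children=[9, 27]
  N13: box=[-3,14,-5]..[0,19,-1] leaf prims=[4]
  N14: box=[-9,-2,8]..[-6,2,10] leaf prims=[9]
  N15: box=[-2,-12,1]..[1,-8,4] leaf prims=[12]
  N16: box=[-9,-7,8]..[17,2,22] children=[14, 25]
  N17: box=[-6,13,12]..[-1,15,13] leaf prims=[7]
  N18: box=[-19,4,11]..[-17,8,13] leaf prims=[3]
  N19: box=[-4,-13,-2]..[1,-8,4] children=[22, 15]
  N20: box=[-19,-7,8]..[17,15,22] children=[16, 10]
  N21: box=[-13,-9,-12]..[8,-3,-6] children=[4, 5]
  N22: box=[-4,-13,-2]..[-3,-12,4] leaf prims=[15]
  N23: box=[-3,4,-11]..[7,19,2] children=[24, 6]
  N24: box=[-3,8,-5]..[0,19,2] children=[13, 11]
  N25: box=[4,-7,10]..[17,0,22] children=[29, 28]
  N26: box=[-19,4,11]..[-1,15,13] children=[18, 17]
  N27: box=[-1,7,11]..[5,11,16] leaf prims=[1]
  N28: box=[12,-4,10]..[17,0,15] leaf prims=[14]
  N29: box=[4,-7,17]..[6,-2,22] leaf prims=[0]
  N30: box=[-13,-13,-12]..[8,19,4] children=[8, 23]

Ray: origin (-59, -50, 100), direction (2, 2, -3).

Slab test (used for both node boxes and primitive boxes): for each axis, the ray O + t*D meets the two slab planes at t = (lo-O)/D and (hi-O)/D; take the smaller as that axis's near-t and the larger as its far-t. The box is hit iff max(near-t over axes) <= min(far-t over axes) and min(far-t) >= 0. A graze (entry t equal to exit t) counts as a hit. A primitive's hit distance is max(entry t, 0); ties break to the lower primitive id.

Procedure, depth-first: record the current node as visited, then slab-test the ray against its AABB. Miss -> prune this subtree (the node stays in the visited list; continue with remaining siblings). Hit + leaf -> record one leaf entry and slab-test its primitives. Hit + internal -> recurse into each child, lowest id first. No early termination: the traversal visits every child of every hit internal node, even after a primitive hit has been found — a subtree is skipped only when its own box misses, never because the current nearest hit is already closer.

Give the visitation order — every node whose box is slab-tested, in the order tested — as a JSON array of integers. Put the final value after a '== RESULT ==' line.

Trace the traversal:
N0 x:[20,38] y:[37/2,69/2] z:[26,112/3] -> hit [26,69/2], descend [20, 30]
  N20 x:[20,38] y:[43/2,65/2] z:[26,92/3] -> hit [26,92/3], descend [10, 16]
    N10 x:[20,36] y:[27,65/2] z:[83/3,89/3] -> hit [83/3,89/3], descend [2, 26]
      N2 x:[53/2,36] y:[28,61/2] z:[83/3,89/3] -> hit [28,89/3], descend [1, 12]
        N1 x:[33,36] y:[28,59/2] z:[28,89/3] -> miss, prune
        N12 x:[53/2,32] y:[28,61/2] z:[83/3,89/3] -> hit [28,89/3], descend [9, 27]
          N9 x:[53/2,29] y:[28,30] z:[83/3,29] -> hit [28,29] leaf, test {P2@t=28}
          N27 x:[29,32] y:[57/2,61/2] z:[28,89/3] -> hit [29,89/3] leaf, test {P1@t=29}
      N26 x:[20,29] y:[27,65/2] z:[29,89/3] -> hit [29,29], descend [17, 18]
        N17 x:[53/2,29] y:[63/2,65/2] z:[29,88/3] -> miss, prune
        N18 x:[20,21] y:[27,29] z:[29,89/3] -> miss, prune
    N16 x:[25,38] y:[43/2,26] z:[26,92/3] -> hit [26,26], descend [14, 25]
      N14 x:[25,53/2] y:[24,26] z:[30,92/3] -> miss, prune
      N25 x:[63/2,38] y:[43/2,25] z:[26,30] -> miss, prune
  N30 x:[23,67/2] y:[37/2,69/2] z:[32,112/3] -> hit [32,67/2], descend [8, 23]
    N8 x:[23,67/2] y:[37/2,47/2] z:[32,112/3] -> miss, prune
    N23 x:[28,33] y:[27,69/2] z:[98/3,37] -> hit [98/3,33], descend [6, 24]
      N6 x:[59/2,33] y:[27,34] z:[106/3,37] -> miss, prune
      N24 x:[28,59/2] y:[29,69/2] z:[98/3,35] -> miss, prune

Visited [0, 20, 10, 2, 1, 12, 9, 27, 26, 17, 18, 16, 14, 25, 30, 8, 23, 6, 24]. Tests: 19 box, 2 leaf. Nearest: P2.

== RESULT ==
[0, 20, 10, 2, 1, 12, 9, 27, 26, 17, 18, 16, 14, 25, 30, 8, 23, 6, 24]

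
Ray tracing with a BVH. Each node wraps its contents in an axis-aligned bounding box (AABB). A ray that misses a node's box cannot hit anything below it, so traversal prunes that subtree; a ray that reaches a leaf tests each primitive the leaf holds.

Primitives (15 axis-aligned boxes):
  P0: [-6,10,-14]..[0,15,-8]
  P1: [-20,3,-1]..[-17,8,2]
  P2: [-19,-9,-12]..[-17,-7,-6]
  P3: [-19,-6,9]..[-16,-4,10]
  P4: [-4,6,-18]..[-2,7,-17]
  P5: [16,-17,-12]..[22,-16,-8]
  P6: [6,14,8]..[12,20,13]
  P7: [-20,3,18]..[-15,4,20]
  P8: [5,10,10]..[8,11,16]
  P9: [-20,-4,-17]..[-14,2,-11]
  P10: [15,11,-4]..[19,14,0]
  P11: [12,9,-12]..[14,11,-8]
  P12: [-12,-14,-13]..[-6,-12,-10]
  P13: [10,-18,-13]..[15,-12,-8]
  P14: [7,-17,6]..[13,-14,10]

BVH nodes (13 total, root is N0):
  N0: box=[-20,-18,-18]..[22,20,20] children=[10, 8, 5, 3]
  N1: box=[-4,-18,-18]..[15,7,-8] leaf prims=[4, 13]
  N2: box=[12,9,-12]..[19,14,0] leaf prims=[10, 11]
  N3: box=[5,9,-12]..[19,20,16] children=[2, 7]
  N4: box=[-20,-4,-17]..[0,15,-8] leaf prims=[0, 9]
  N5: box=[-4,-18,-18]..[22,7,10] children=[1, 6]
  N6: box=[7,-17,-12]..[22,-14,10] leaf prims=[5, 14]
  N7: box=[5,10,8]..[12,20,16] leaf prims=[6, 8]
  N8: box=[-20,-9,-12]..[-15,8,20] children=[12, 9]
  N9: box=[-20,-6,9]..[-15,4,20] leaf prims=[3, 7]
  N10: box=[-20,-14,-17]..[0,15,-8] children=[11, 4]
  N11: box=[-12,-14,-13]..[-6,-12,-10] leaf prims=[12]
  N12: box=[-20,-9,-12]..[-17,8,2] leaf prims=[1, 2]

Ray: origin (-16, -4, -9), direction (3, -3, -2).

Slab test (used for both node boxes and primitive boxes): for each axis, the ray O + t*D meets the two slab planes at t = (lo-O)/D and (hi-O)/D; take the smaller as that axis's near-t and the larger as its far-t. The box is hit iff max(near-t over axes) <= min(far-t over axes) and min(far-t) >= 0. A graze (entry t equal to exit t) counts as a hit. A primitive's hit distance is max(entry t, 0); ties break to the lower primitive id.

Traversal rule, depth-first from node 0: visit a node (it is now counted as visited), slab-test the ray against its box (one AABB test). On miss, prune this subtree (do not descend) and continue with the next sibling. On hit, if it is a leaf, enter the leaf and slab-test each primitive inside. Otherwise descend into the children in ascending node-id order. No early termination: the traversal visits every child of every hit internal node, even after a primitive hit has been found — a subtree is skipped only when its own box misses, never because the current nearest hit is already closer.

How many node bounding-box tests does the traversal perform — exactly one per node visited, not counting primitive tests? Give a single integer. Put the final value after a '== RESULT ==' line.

Walk:
N0 x:[-4/3,38/3] y:[-8,14/3] z:[-29/2,9/2] -> hit [-4/3,9/2], descend [3, 5, 8, 10]
  N3 x:[7,35/3] y:[-8,-13/3] z:[-25/2,3/2] -> miss, prune
  N5 x:[4,38/3] y:[-11/3,14/3] z:[-19/2,9/2] -> hit [4,9/2], descend [1, 6]
    N1 x:[4,31/3] y:[-11/3,14/3] z:[-1/2,9/2] -> hit [4,9/2] leaf, test {P4(miss), P13(miss)}
    N6 x:[23/3,38/3] y:[10/3,13/3] z:[-19/2,3/2] -> miss, prune
  N8 x:[-4/3,1/3] y:[-4,5/3] z:[-29/2,3/2] -> hit [-4/3,1/3], descend [9, 12]
    N9 x:[-4/3,1/3] y:[-8/3,2/3] z:[-29/2,-9] -> miss, prune
    N12 x:[-4/3,-1/3] y:[-4,5/3] z:[-11/2,3/2] -> miss, prune
  N10 x:[-4/3,16/3] y:[-19/3,10/3] z:[-1/2,4] -> hit [-1/2,10/3], descend [4, 11]
    N4 x:[-4/3,16/3] y:[-19/3,0] z:[-1/2,4] -> hit [-1/2,0] leaf, test {P0(miss), P9(miss)}
    N11 x:[4/3,10/3] y:[8/3,10/3] z:[1/2,2] -> miss, prune

11 AABB tests over nodes [0, 3, 5, 1, 6, 8, 9, 12, 10, 4, 11]; 2 leaves entered; closest miss.

== RESULT ==
11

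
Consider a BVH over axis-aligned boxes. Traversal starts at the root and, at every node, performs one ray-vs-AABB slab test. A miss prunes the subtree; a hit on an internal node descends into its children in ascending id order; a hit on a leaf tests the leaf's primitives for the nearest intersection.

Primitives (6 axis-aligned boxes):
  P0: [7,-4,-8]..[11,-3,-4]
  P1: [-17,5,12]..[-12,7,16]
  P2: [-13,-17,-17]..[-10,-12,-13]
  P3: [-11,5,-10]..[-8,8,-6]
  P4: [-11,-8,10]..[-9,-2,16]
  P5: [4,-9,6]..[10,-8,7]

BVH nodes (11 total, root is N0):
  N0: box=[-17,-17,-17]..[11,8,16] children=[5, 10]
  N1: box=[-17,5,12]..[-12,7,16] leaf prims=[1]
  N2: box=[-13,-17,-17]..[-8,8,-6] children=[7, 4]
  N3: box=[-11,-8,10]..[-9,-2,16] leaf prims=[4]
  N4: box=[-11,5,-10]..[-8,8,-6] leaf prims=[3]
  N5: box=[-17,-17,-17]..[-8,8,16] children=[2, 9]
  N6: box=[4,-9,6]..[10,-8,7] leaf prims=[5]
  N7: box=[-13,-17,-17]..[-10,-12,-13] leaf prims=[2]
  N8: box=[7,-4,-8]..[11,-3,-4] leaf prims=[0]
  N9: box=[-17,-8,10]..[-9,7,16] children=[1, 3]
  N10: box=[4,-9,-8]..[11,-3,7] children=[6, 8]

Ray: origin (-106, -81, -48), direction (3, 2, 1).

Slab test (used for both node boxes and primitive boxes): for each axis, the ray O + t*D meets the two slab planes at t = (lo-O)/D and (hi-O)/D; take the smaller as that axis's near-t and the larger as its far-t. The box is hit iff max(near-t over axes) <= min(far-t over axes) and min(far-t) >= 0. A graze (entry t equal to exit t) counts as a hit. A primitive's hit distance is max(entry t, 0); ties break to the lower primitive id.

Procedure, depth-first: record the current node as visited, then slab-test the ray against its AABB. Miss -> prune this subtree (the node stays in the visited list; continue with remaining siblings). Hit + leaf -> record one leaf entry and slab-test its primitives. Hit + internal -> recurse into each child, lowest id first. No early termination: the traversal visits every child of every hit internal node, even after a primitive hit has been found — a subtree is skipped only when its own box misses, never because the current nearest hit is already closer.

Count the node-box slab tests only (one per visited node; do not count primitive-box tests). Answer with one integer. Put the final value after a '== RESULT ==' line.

Trace the traversal:
N0 x:[89/3,39] y:[32,89/2] z:[31,64] -> hit [32,39], descend [5, 10]
  N5 x:[89/3,98/3] y:[32,89/2] z:[31,64] -> hit [32,98/3], descend [2, 9]
    N2 x:[31,98/3] y:[32,89/2] z:[31,42] -> hit [32,98/3], descend [4, 7]
      N4 x:[95/3,98/3] y:[43,89/2] z:[38,42] -> miss, prune
      N7 x:[31,32] y:[32,69/2] z:[31,35] -> hit [32,32] leaf, test {P2@t=32}
    N9 x:[89/3,97/3] y:[73/2,44] z:[58,64] -> miss, prune
  N10 x:[110/3,39] y:[36,39] z:[40,55] -> miss, prune

Visited [0, 5, 2, 4, 7, 9, 10]. Tests: 7 box, 1 leaf. Nearest: P2.

== RESULT ==
7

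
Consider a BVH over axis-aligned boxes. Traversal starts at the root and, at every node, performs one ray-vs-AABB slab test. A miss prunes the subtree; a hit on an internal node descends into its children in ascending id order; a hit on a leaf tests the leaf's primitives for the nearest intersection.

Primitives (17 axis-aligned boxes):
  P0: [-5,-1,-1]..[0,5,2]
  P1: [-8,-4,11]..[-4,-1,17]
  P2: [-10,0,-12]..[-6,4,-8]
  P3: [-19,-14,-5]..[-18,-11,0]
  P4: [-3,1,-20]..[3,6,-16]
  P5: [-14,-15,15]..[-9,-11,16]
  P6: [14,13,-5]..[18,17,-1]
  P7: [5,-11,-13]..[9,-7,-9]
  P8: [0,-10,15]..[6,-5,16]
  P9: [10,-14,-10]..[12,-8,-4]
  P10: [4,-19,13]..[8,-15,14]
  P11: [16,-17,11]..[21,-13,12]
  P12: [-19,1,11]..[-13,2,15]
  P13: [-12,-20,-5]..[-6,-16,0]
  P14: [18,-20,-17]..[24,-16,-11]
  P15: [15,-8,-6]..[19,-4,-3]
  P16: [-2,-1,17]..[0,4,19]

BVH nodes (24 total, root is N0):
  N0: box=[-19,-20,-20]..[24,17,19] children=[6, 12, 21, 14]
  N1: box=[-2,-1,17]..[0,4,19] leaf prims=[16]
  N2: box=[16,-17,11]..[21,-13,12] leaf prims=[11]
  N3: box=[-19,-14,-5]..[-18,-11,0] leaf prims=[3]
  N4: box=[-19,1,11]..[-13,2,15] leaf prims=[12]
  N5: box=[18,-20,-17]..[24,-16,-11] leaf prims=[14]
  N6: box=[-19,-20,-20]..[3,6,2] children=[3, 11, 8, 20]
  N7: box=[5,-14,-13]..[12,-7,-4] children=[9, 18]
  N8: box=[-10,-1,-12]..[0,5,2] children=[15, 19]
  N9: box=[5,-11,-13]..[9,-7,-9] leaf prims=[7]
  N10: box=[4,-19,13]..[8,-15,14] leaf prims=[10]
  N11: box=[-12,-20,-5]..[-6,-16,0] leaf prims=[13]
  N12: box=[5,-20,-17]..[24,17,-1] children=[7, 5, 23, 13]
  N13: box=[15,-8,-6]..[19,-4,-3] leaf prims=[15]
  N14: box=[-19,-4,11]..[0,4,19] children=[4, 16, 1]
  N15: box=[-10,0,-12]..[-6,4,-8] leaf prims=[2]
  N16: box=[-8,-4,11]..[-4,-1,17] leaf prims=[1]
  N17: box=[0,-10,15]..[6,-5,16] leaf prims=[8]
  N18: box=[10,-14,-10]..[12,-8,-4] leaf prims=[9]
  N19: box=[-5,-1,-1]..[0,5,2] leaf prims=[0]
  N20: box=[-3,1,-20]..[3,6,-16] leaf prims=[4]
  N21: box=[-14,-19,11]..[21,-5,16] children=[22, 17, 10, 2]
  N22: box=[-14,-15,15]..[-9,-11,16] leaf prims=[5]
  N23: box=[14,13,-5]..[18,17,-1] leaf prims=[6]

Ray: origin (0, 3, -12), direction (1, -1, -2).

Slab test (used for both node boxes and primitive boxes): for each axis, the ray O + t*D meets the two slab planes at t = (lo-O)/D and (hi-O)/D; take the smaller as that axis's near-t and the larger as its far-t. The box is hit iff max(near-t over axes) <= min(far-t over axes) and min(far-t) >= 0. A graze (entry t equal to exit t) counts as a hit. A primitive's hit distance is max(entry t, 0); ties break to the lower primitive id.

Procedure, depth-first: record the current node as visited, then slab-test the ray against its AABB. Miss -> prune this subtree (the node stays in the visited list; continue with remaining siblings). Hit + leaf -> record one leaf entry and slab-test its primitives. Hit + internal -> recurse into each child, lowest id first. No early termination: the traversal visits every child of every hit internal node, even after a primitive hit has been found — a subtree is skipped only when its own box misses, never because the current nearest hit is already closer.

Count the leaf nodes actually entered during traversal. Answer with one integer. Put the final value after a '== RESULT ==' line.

Trace the traversal:
N0 x:[-19,24] y:[-14,23] z:[-31/2,4] -> hit [-14,4], descend [6, 12, 14, 21]
  N6 x:[-19,3] y:[-3,23] z:[-7,4] -> hit [-3,3], descend [3, 8, 11, 20]
    N3 x:[-19,-18] y:[14,17] z:[-6,-7/2] -> miss, prune
    N8 x:[-10,0] y:[-2,4] z:[-7,0] -> hit [-2,0], descend [15, 19]
      N15 x:[-10,-6] y:[-1,3] z:[-2,0] -> miss, prune
      N19 x:[-5,0] y:[-2,4] z:[-7,-11/2] -> miss, prune
    N11 x:[-12,-6] y:[19,23] z:[-6,-7/2] -> miss, prune
    N20 x:[-3,3] y:[-3,2] z:[2,4] -> hit [2,2] leaf, test {P4@t=2}
  N12 x:[5,24] y:[-14,23] z:[-11/2,5/2] -> miss, prune
  N14 x:[-19,0] y:[-1,7] z:[-31/2,-23/2] -> miss, prune
  N21 x:[-14,21] y:[8,22] z:[-14,-23/2] -> miss, prune

Summary -> nodes [0, 6, 3, 8, 15, 19, 11, 20, 12, 14, 21]; box-tests=11; leaf-entries=1; first=P4

== RESULT ==
1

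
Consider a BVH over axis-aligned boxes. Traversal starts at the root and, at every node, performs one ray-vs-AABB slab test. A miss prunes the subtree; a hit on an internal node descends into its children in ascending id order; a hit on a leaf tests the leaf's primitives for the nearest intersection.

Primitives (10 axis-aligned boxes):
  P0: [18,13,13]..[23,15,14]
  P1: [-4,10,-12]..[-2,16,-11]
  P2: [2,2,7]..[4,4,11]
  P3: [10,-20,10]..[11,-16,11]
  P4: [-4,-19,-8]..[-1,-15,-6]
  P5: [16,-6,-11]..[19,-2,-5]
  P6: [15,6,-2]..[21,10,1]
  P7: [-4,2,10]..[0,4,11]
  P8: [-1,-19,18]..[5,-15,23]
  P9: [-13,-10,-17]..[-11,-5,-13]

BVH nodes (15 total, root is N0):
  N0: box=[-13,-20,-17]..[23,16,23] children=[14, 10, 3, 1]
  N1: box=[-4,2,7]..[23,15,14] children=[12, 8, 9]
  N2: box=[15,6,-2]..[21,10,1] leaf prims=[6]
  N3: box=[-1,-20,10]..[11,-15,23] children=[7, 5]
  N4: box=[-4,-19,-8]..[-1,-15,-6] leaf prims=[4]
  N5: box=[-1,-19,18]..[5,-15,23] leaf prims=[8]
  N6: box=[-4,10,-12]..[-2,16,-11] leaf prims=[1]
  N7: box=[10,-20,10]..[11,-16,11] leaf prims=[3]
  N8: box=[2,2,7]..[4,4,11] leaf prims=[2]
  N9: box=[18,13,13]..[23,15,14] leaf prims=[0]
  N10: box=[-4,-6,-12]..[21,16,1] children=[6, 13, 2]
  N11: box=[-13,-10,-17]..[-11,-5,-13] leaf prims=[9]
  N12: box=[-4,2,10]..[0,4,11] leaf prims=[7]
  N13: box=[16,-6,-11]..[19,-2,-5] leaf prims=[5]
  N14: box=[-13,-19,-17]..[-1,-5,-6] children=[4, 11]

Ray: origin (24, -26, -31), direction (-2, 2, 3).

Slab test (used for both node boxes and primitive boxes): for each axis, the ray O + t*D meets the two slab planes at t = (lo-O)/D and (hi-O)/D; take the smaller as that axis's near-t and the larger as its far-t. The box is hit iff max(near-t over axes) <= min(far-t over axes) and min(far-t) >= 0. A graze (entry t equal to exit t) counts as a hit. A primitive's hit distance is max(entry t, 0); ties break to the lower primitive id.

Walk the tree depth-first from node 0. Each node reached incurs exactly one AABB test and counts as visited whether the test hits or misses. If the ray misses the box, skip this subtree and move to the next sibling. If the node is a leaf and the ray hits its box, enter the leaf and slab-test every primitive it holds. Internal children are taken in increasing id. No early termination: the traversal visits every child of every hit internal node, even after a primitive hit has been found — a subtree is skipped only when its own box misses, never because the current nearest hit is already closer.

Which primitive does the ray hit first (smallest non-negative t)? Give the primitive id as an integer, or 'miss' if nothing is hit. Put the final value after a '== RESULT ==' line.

Traverse from the root:
N0 x:[1/2,37/2] y:[3,21] z:[14/3,18] -> hit [14/3,18], descend [1, 3, 10, 14]
  N1 x:[1/2,14] y:[14,41/2] z:[38/3,15] -> hit [14,14], descend [8, 9, 12]
    N8 x:[10,11] y:[14,15] z:[38/3,14] -> miss, prune
    N9 x:[1/2,3] y:[39/2,41/2] z:[44/3,15] -> miss, prune
    N12 x:[12,14] y:[14,15] z:[41/3,14] -> hit [14,14] leaf, test {P7@t=14}
  N3 x:[13/2,25/2] y:[3,11/2] z:[41/3,18] -> miss, prune
  N10 x:[3/2,14] y:[10,21] z:[19/3,32/3] -> hit [10,32/3], descend [2, 6, 13]
    N2 x:[3/2,9/2] y:[16,18] z:[29/3,32/3] -> miss, prune
    N6 x:[13,14] y:[18,21] z:[19/3,20/3] -> miss, prune
    N13 x:[5/2,4] y:[10,12] z:[20/3,26/3] -> miss, prune
  N14 x:[25/2,37/2] y:[7/2,21/2] z:[14/3,25/3] -> miss, prune

Summary -> nodes [0, 1, 8, 9, 12, 3, 10, 2, 6, 13, 14]; box-tests=11; leaf-entries=1; first=P7

== RESULT ==
7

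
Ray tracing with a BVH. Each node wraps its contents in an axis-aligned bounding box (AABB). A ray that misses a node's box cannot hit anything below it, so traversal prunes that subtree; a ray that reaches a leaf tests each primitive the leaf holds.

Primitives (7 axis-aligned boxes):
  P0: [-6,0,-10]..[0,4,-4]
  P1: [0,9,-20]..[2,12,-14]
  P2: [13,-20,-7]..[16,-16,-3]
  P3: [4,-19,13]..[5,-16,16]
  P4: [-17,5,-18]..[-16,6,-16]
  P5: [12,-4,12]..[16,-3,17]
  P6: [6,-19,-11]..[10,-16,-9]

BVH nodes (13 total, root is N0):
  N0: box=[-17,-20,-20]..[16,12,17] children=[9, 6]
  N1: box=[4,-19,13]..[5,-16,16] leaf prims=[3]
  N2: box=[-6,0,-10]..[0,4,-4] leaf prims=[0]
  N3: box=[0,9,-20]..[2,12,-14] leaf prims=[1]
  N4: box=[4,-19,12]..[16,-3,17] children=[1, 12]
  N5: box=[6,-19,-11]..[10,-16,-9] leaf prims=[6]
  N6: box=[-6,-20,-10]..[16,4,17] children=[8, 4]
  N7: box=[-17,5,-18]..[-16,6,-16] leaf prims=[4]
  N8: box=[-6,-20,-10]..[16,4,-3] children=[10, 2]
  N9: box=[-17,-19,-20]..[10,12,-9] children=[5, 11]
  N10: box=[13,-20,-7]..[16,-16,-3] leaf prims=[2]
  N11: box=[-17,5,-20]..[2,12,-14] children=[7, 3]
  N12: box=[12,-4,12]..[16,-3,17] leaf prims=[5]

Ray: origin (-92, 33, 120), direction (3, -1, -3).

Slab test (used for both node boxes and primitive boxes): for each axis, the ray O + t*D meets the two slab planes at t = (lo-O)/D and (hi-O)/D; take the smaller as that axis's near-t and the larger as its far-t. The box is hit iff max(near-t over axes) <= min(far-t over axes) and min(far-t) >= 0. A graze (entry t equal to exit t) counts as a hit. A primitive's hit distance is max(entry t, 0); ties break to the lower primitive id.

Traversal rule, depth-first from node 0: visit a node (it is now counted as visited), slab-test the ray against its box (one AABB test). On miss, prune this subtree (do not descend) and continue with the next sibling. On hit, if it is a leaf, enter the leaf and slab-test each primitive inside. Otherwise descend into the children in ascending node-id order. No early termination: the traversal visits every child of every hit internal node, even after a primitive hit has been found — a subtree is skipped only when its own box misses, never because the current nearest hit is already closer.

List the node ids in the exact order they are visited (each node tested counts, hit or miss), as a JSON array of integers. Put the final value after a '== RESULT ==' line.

Trace the traversal:
N0 x:[25,36] y:[21,53] z:[103/3,140/3] -> hit [103/3,36], descend [6, 9]
  N6 x:[86/3,36] y:[29,53] z:[103/3,130/3] -> hit [103/3,36], descend [4, 8]
    N4 x:[32,36] y:[36,52] z:[103/3,36] -> hit [36,36], descend [1, 12]
      N1 x:[32,97/3] y:[49,52] z:[104/3,107/3] -> miss, prune
      N12 x:[104/3,36] y:[36,37] z:[103/3,36] -> hit [36,36] leaf, test {P5@t=36}
    N8 x:[86/3,36] y:[29,53] z:[41,130/3] -> miss, prune
  N9 x:[25,34] y:[21,52] z:[43,140/3] -> miss, prune

7 AABB tests over nodes [0, 6, 4, 1, 12, 8, 9]; 1 leaf entered; closest P5.

== RESULT ==
[0, 6, 4, 1, 12, 8, 9]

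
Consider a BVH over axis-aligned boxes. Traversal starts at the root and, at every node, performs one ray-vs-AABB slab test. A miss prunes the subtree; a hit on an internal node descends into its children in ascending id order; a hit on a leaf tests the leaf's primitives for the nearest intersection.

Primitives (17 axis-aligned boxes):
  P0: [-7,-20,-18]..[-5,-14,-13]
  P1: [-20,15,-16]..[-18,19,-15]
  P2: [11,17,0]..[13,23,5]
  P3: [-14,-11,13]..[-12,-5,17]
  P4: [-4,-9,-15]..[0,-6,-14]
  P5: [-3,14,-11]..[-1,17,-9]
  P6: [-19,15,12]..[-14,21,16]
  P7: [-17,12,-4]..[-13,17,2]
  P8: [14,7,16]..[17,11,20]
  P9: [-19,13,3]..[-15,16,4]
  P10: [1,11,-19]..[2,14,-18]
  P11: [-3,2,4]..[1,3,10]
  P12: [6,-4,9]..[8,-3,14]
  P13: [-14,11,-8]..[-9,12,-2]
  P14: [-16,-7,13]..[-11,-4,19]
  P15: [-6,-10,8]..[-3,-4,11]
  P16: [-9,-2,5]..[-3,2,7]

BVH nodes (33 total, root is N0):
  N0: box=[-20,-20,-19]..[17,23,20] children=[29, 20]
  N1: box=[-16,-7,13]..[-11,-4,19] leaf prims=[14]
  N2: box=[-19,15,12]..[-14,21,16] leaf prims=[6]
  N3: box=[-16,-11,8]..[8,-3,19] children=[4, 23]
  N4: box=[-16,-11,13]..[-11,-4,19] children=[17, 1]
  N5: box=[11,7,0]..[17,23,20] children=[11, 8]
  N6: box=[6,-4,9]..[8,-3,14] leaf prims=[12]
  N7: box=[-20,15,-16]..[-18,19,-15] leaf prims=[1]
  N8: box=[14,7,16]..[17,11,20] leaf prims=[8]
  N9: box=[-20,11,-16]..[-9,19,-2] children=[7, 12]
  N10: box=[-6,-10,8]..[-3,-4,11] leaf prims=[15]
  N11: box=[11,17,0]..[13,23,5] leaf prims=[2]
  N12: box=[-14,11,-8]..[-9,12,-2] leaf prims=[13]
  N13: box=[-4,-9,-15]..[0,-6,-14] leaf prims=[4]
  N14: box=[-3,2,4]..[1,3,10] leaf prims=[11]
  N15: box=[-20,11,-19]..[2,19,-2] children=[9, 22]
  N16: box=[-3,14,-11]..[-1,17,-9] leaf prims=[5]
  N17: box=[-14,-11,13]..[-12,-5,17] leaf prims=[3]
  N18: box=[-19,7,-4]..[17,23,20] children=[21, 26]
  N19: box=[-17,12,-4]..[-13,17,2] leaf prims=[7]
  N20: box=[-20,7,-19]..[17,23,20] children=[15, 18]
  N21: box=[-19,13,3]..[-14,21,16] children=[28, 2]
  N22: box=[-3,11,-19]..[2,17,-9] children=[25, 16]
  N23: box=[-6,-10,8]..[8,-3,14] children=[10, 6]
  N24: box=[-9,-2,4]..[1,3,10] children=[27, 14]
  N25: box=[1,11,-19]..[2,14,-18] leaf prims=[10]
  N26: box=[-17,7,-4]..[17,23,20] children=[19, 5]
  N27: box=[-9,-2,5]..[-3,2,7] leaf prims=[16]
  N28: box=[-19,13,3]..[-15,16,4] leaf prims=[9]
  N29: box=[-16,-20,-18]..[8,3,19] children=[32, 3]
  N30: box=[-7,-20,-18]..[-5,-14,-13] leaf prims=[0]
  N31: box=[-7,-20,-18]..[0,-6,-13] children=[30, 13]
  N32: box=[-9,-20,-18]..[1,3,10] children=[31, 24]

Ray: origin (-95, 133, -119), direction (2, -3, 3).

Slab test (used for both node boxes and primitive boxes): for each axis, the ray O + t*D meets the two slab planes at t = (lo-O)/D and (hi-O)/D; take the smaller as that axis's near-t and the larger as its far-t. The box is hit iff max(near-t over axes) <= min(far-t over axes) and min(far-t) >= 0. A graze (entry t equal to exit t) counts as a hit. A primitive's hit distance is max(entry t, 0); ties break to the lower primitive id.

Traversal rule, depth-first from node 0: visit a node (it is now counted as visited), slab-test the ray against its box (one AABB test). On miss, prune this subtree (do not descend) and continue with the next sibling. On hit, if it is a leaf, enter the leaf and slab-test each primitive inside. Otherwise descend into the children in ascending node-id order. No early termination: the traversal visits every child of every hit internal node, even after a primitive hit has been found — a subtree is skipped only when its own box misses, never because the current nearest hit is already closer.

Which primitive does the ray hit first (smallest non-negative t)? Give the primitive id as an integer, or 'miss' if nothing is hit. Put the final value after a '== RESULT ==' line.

Walk:
N0 x:[75/2,56] y:[110/3,51] z:[100/3,139/3] -> hit [75/2,139/3], descend [20, 29]
  N20 x:[75/2,56] y:[110/3,42] z:[100/3,139/3] -> hit [75/2,42], descend [15, 18]
    N15 x:[75/2,97/2] y:[38,122/3] z:[100/3,39] -> hit [38,39], descend [9, 22]
      N9 x:[75/2,43] y:[38,122/3] z:[103/3,39] -> hit [38,39], descend [7, 12]
        N7 x:[75/2,77/2] y:[38,118/3] z:[103/3,104/3] -> miss, prune
        N12 x:[81/2,43] y:[121/3,122/3] z:[37,39] -> miss, prune
      N22 x:[46,97/2] y:[116/3,122/3] z:[100/3,110/3] -> miss, prune
    N18 x:[38,56] y:[110/3,42] z:[115/3,139/3] -> hit [115/3,42], descend [21, 26]
      N21 x:[38,81/2] y:[112/3,40] z:[122/3,45] -> miss, prune
      N26 x:[39,56] y:[110/3,42] z:[115/3,139/3] -> hit [39,42], descend [5, 19]
        N5 x:[53,56] y:[110/3,42] z:[119/3,139/3] -> miss, prune
        N19 x:[39,41] y:[116/3,121/3] z:[115/3,121/3] -> hit [39,121/3] leaf, test {P7@t=39}
  N29 x:[79/2,103/2] y:[130/3,51] z:[101/3,46] -> hit [130/3,46], descend [3, 32]
    N3 x:[79/2,103/2] y:[136/3,48] z:[127/3,46] -> hit [136/3,46], descend [4, 23]
      N4 x:[79/2,42] y:[137/3,48] z:[44,46] -> miss, prune
      N23 x:[89/2,103/2] y:[136/3,143/3] z:[127/3,133/3] -> miss, prune
    N32 x:[43,48] y:[130/3,51] z:[101/3,43] -> miss, prune

17 AABB tests over nodes [0, 20, 15, 9, 7, 12, 22, 18, 21, 26, 5, 19, 29, 3, 4, 23, 32]; 1 leaf entered; closest P7.

== RESULT ==
7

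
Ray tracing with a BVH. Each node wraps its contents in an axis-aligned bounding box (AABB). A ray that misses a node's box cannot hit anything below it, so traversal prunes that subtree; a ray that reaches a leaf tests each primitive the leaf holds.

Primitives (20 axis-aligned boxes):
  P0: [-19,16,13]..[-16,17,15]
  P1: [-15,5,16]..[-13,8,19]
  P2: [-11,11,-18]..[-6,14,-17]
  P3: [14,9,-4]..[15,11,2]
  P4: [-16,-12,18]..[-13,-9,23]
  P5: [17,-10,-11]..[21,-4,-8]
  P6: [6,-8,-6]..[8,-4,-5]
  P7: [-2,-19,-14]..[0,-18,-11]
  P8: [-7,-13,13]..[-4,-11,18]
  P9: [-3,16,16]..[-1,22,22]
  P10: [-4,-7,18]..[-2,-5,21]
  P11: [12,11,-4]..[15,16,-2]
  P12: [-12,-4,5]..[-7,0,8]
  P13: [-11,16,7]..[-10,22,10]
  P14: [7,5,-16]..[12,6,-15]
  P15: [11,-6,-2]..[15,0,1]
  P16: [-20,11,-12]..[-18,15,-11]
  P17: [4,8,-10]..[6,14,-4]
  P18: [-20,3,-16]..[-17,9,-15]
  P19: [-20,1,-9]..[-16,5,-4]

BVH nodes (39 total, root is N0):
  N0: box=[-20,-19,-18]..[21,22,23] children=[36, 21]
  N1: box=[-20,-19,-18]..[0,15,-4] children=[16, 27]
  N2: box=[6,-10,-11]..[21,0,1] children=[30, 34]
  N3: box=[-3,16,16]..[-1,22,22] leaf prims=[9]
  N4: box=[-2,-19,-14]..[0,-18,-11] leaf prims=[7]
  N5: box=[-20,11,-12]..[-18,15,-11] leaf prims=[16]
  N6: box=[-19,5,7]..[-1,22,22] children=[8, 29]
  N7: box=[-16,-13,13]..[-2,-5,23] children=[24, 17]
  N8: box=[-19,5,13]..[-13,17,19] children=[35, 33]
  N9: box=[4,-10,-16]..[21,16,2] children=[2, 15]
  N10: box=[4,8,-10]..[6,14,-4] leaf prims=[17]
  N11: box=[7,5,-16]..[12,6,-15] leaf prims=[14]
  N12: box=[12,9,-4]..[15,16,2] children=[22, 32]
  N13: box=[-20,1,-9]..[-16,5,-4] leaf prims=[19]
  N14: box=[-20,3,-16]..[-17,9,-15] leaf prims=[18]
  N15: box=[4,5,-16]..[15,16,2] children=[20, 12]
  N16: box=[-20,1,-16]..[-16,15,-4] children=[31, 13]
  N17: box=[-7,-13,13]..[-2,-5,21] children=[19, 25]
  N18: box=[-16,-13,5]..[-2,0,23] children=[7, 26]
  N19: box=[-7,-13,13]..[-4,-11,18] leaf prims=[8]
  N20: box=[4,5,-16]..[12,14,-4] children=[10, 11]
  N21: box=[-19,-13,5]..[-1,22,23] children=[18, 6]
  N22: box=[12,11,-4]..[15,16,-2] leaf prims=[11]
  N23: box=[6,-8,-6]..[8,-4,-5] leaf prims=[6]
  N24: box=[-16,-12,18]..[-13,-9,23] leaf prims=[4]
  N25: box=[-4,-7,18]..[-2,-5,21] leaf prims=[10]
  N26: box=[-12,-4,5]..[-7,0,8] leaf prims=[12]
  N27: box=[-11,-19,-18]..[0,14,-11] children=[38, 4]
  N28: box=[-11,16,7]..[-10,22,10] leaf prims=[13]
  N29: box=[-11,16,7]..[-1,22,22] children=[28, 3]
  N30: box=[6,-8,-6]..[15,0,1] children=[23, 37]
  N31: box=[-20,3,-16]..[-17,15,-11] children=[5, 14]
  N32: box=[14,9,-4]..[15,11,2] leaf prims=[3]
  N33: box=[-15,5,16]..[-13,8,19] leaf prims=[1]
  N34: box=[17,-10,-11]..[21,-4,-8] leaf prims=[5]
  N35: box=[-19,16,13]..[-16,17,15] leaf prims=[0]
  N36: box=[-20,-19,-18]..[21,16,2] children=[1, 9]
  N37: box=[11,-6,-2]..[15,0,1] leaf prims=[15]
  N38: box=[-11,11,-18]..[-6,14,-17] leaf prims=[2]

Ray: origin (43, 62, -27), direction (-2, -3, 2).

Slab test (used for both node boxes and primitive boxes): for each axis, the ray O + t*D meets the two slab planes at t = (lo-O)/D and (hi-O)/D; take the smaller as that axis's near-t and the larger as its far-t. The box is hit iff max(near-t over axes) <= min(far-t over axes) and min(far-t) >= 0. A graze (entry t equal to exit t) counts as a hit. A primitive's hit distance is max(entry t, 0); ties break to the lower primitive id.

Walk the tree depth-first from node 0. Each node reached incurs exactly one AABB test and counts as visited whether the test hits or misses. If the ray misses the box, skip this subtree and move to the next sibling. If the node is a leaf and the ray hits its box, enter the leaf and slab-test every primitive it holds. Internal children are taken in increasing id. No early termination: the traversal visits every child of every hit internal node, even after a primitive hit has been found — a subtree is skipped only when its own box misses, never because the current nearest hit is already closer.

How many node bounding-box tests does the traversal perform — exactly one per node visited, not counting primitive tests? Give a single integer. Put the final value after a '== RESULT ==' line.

Trace the traversal:
N0 x:[11,63/2] y:[40/3,27] z:[9/2,25] -> hit [40/3,25], descend [21, 36]
  N21 x:[22,31] y:[40/3,25] z:[16,25] -> hit [22,25], descend [6, 18]
    N6 x:[22,31] y:[40/3,19] z:[17,49/2] -> miss, prune
    N18 x:[45/2,59/2] y:[62/3,25] z:[16,25] -> hit [45/2,25], descend [7, 26]
      N7 x:[45/2,59/2] y:[67/3,25] z:[20,25] -> hit [45/2,25], descend [17, 24]
        N17 x:[45/2,25] y:[67/3,25] z:[20,24] -> hit [45/2,24], descend [19, 25]
          N19 x:[47/2,25] y:[73/3,25] z:[20,45/2] -> miss, prune
          N25 x:[45/2,47/2] y:[67/3,23] z:[45/2,24] -> hit [45/2,23] leaf, test {P10@t=45/2}
        N24 x:[28,59/2] y:[71/3,74/3] z:[45/2,25] -> miss, prune
      N26 x:[25,55/2] y:[62/3,22] z:[16,35/2] -> miss, prune
  N36 x:[11,63/2] y:[46/3,27] z:[9/2,29/2] -> miss, prune

Summary -> nodes [0, 21, 6, 18, 7, 17, 19, 25, 24, 26, 36]; box-tests=11; leaf-entries=1; first=P10

== RESULT ==
11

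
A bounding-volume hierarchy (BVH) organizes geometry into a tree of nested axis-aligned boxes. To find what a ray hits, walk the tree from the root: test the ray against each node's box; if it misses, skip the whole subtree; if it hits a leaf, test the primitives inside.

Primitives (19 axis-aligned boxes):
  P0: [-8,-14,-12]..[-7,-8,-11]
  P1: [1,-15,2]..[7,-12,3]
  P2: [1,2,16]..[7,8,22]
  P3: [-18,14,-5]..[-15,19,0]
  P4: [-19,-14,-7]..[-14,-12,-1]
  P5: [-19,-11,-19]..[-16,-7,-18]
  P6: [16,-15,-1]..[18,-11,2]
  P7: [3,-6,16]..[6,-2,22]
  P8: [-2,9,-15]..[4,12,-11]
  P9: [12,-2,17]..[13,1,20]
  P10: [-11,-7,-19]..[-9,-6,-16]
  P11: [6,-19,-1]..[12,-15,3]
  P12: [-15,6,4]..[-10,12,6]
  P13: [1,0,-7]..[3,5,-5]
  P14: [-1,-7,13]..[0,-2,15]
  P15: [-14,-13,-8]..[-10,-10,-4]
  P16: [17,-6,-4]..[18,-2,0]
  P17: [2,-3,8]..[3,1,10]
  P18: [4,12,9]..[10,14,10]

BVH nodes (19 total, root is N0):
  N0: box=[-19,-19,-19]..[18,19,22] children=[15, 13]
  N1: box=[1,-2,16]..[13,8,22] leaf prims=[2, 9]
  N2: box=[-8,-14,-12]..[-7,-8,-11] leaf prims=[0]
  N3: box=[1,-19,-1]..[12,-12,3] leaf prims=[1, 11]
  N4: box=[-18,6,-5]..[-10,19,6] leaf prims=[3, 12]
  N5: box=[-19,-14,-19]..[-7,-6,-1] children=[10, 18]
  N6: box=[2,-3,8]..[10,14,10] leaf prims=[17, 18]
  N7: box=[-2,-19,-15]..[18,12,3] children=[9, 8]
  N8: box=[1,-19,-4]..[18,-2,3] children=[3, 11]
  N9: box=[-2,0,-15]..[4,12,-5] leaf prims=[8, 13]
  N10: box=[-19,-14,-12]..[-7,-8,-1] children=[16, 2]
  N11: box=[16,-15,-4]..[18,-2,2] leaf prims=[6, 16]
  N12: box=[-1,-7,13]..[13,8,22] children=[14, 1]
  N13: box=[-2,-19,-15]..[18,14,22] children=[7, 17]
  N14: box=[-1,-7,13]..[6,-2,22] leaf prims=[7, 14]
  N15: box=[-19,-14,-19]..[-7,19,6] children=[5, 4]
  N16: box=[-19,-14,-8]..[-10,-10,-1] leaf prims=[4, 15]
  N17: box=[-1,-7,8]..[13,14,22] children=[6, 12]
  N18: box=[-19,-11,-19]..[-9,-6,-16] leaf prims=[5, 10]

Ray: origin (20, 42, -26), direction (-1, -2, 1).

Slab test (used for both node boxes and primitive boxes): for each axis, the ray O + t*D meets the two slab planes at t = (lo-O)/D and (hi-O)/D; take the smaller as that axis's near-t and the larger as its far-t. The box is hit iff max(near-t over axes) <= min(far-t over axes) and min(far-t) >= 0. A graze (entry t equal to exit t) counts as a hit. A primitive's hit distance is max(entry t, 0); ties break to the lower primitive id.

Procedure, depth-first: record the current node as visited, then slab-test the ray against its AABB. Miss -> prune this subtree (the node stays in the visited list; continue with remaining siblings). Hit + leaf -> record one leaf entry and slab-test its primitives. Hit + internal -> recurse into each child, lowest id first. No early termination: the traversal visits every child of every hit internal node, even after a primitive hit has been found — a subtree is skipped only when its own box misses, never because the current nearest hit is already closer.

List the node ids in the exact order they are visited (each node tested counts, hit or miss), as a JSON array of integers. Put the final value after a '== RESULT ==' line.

Traverse from the root:
N0 x:[2,39] y:[23/2,61/2] z:[7,48] -> hit [23/2,61/2], descend [13, 15]
  N13 x:[2,22] y:[14,61/2] z:[11,48] -> hit [14,22], descend [7, 17]
    N7 x:[2,22] y:[15,61/2] z:[11,29] -> hit [15,22], descend [8, 9]
      N8 x:[2,19] y:[22,61/2] z:[22,29] -> miss, prune
      N9 x:[16,22] y:[15,21] z:[11,21] -> hit [16,21] leaf, test {P8(miss), P13@t=19}
    N17 x:[7,21] y:[14,49/2] z:[34,48] -> miss, prune
  N15 x:[27,39] y:[23/2,28] z:[7,32] -> hit [27,28], descend [4, 5]
    N4 x:[30,38] y:[23/2,18] z:[21,32] -> miss, prune
    N5 x:[27,39] y:[24,28] z:[7,25] -> miss, prune

Visited [0, 13, 7, 8, 9, 17, 15, 4, 5]. Tests: 9 box, 1 leaf. Nearest: P13.

== RESULT ==
[0, 13, 7, 8, 9, 17, 15, 4, 5]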